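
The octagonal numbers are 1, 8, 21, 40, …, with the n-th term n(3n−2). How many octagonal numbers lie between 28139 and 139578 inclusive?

119

The n-th octagonal number is n(3n−2).
Smallest index with value ≥ 28139: n = 98 (giving 28616).
Largest index with value ≤ 139578: n = 216 (giving 139536).
Indices 98 through 216: 119 terms.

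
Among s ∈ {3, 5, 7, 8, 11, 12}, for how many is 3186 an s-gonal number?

s = 3: P(3, 79) = 3160 and P(3, 80) = 3240; 3186 is not s-gonal.
s = 5: P(5, 46) = 3151 and P(5, 47) = 3290; 3186 is not s-gonal.
s = 7: P(7, 36) = 3186. ✓
s = 8: P(8, 32) = 3008 and P(8, 33) = 3201; 3186 is not s-gonal.
s = 11: P(11, 27) = 3186. ✓
s = 12: P(12, 25) = 3025 and P(12, 26) = 3276; 3186 is not s-gonal.
Hits: s ∈ {7, 11} → 2.

2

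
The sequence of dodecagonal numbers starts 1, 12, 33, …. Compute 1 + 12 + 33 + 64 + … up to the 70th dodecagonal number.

574035

Σ i(5i−4) = 5Σi² − 4Σi over i = 1..70.
Σi = 2485 and Σi² = 116795.
5·116795 − 4·2485 = 574035.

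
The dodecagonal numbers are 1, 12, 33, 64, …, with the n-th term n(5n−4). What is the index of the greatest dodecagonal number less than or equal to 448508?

299

Solve n(5n−4) ≤ 448508 for integer n.
n = 299 gives 445809 ≤ 448508, while n = 300 gives 448800 > 448508; so the answer is index 299.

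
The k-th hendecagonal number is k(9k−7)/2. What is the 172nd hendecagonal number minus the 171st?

1540

Consecutive hendecagonal numbers differ by 9n − 8: here 9·172 − 8 = 1540.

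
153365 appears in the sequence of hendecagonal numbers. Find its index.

Set n(9n−7)/2 = 153365, giving 9n² − 7n − 306730 = 0.
The discriminant is 49 + 72·153365 = 11042329, and √11042329 = 3323.
So n = (7 + 3323) / 18 = 3330/18 = 185.

185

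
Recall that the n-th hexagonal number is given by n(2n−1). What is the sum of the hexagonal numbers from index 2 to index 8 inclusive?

371

Σ i(2i−1) = 2Σi² − Σi over i = 2..8.
Σi = 36 − 1 = 35 and Σi² = 204 − 1 = 203.
2·203 − 1·35 = 371.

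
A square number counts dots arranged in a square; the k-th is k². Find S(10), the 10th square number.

100

10² = 100.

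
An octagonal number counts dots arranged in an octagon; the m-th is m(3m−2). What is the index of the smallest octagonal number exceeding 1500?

Solve n(3n−2) > 1500 for integer n.
The largest n with value ≤ 1500 is 22 (since 1408 ≤ 1500 < 1541), so the first above is n = 23, value 1541.

23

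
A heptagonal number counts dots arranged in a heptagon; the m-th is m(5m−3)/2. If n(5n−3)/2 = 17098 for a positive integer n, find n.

83

Set n(5n−3)/2 = 17098, giving 5n² − 3n − 34196 = 0.
The discriminant is 9 + 40·17098 = 683929, and √683929 = 827.
So n = (3 + 827) / 10 = 830/10 = 83.
Check: 83·(5·83 − 3)/2 = 17098. ✓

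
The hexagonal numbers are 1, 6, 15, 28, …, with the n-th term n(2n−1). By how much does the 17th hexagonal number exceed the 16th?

Consecutive hexagonal numbers differ by 4n − 3: here 4·17 − 3 = 65.

65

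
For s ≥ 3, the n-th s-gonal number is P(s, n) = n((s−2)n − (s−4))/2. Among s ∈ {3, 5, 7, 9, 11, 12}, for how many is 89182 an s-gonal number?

1

s = 3: P(3, 421) = 88831 and P(3, 422) = 89253; 89182 is not s-gonal.
s = 5: P(5, 244) = 89182. ✓
s = 7: P(7, 189) = 89019 and P(7, 190) = 89965; 89182 is not s-gonal.
s = 9: P(9, 159) = 88086 and P(9, 160) = 89200; 89182 is not s-gonal.
s = 11: P(11, 141) = 88971 and P(11, 142) = 90241; 89182 is not s-gonal.
s = 12: P(12, 133) = 87913 and P(12, 134) = 89244; 89182 is not s-gonal.
Hits: s ∈ {5} → 1.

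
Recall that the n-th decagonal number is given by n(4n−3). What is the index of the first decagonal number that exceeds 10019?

51

Solve n(4n−3) > 10019 for integer n.
The largest n with value ≤ 10019 is 50 (since 9850 ≤ 10019 < 10251), so the first above is n = 51, value 10251.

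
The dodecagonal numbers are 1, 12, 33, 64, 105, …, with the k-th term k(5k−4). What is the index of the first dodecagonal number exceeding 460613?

304

Solve n(5n−4) > 460613 for integer n.
The largest n with value ≤ 460613 is 303 (since 457833 ≤ 460613 < 460864), so the first above is n = 304, value 460864.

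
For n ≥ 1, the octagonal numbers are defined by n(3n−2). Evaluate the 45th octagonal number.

5985

45·(3·45 − 2) = 45·133 = 5985.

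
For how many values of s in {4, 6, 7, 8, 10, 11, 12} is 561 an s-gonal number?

s = 4: P(4, 23) = 529 and P(4, 24) = 576; 561 is not s-gonal.
s = 6: P(6, 17) = 561. ✓
s = 7: P(7, 15) = 540 and P(7, 16) = 616; 561 is not s-gonal.
s = 8: P(8, 14) = 560 and P(8, 15) = 645; 561 is not s-gonal.
s = 10: P(10, 12) = 540 and P(10, 13) = 637; 561 is not s-gonal.
s = 11: P(11, 11) = 506 and P(11, 12) = 606; 561 is not s-gonal.
s = 12: P(12, 11) = 561. ✓
Hits: s ∈ {6, 12} → 2.

2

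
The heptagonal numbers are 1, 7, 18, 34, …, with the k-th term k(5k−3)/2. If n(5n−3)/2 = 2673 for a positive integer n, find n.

Set n(5n−3)/2 = 2673, giving 5n² − 3n − 5346 = 0.
The discriminant is 9 + 40·2673 = 106929, and √106929 = 327.
So n = (3 + 327) / 10 = 330/10 = 33.
Check: 33·(5·33 − 3)/2 = 2673. ✓

33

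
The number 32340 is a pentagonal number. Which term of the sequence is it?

147

Set n(3n−1)/2 = 32340, giving 3n² − n − 64680 = 0.
The discriminant is 1 + 24·32340 = 776161, and √776161 = 881.
So n = (1 + 881) / 6 = 882/6 = 147.
Check: 147·(3·147 − 1)/2 = 32340. ✓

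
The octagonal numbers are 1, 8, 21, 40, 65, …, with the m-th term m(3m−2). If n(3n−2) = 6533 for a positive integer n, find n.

Set n(3n−2) = 6533, giving 3n² − 2n − 6533 = 0.
The discriminant is 4 + 12·6533 = 78400, and √78400 = 280.
So n = (2 + 280) / 6 = 282/6 = 47.

47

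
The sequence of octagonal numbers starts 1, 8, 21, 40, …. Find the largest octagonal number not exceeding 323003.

Solve n(3n−2) ≤ 323003 for integer n.
n = 328 gives 322096 ≤ 323003, while n = 329 gives 324065 > 323003; so the answer is 322096.

322096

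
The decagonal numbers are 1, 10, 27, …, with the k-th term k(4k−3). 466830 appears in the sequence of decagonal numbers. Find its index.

Set n(4n−3) = 466830, giving 4n² − 3n − 466830 = 0.
The discriminant is 9 + 16·466830 = 7469289, and √7469289 = 2733.
So n = (3 + 2733) / 8 = 2736/8 = 342.
Check: 342·(4·342 − 3) = 466830. ✓

342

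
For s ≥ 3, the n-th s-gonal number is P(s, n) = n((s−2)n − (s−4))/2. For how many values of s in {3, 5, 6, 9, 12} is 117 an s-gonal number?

s = 3: P(3, 14) = 105 and P(3, 15) = 120; 117 is not s-gonal.
s = 5: P(5, 9) = 117. ✓
s = 6: P(6, 7) = 91 and P(6, 8) = 120; 117 is not s-gonal.
s = 9: P(9, 6) = 111 and P(9, 7) = 154; 117 is not s-gonal.
s = 12: P(12, 5) = 105 and P(12, 6) = 156; 117 is not s-gonal.
Hits: s ∈ {5} → 1.

1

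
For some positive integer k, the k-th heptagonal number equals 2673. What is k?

33

Set n(5n−3)/2 = 2673, giving 5n² − 3n − 5346 = 0.
The discriminant is 9 + 40·2673 = 106929, and √106929 = 327.
So n = (3 + 327) / 10 = 330/10 = 33.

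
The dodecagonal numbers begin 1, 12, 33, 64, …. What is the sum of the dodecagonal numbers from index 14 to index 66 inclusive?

Σ i(5i−4) = 5Σi² − 4Σi over i = 14..66.
Σi = 2211 − 91 = 2120 and Σi² = 98021 − 819 = 97202.
5·97202 − 4·2120 = 477530.

477530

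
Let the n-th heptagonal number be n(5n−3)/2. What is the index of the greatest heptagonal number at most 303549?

Solve n(5n−3)/2 ≤ 303549 for integer n.
n = 348 gives 302238 ≤ 303549, while n = 349 gives 303979 > 303549; so the answer is index 348.

348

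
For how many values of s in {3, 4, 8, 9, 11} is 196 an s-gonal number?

2

s = 3: P(3, 19) = 190 and P(3, 20) = 210; 196 is not s-gonal.
s = 4: P(4, 14) = 196. ✓
s = 8: P(8, 8) = 176 and P(8, 9) = 225; 196 is not s-gonal.
s = 9: P(9, 7) = 154 and P(9, 8) = 204; 196 is not s-gonal.
s = 11: P(11, 7) = 196. ✓
Hits: s ∈ {4, 11} → 2.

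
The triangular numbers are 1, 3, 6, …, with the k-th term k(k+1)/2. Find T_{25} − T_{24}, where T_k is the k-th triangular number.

25

Consecutive triangular numbers differ by n: T_{25} − T_{24} = 25.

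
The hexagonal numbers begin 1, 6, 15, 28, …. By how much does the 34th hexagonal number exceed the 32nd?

262

34·(2·34 − 1) = 2278 and 32·(2·32 − 1) = 2016.
Difference: 2278 − 2016 = 262.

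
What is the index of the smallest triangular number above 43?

Solve n(n+1)/2 > 43 for integer n.
The largest n with value ≤ 43 is 8 (since 36 ≤ 43 < 45), so the first above is n = 9, value 45.

9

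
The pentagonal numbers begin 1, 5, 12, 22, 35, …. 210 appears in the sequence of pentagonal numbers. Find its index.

Set n(3n−1)/2 = 210, giving 3n² − n − 420 = 0.
The discriminant is 1 + 24·210 = 5041, and √5041 = 71.
So n = (1 + 71) / 6 = 72/6 = 12.

12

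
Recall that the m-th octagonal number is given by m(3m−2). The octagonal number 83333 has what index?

Set n(3n−2) = 83333, giving 3n² − 2n − 83333 = 0.
So n = (2 + 1000) / 6 = 1002/6 = 167.

167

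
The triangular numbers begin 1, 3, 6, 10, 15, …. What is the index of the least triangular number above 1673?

58

Solve n(n+1)/2 > 1673 for integer n.
The largest n with value ≤ 1673 is 57 (since 1653 ≤ 1673 < 1711), so the first above is n = 58, value 1711.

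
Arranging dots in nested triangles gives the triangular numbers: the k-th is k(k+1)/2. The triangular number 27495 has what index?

Set n(n+1)/2 = 27495, giving n² + n − 54990 = 0.
So n = (-1 + 469) / 2 = 468/2 = 234.

234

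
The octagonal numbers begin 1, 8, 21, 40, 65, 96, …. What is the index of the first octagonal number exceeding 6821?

Solve n(3n−2) > 6821 for integer n.
The largest n with value ≤ 6821 is 48 (since 6816 ≤ 6821 < 7105), so the first above is n = 49, value 7105.

49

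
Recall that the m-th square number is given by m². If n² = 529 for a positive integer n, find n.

23

We need n² = 529, so n = √529 = 23.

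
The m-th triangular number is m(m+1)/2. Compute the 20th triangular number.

210

The 20th triangular number is n(n+1)/2 with n = 20.
20·21/2 = 420/2 = 210.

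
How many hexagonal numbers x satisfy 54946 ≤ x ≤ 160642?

The n-th hexagonal number is n(2n−1).
Smallest index with value ≥ 54946: n = 166 (giving 54946).
Largest index with value ≤ 160642: n = 283 (giving 159895).
Indices 166 through 283: 118 terms.

118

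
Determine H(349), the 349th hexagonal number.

243253

349·(2·349 − 1) = 349·697 = 243253.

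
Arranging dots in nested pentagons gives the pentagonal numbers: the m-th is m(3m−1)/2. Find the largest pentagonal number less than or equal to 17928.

Solve n(3n−1)/2 ≤ 17928 for integer n.
n = 109 gives 17767 ≤ 17928, while n = 110 gives 18095 > 17928; so the answer is 17767.

17767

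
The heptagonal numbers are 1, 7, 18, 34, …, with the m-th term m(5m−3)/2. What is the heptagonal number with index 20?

970

The 20th heptagonal number is n(5n−3)/2 with n = 20.
20·(5·20 − 3)/2 = 20·97/2 = 970.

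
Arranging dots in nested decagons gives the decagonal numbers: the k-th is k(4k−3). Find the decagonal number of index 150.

The 150th decagonal number is n(4n−3) with n = 150.
150·(4·150 − 3) = 150·597 = 89550.

89550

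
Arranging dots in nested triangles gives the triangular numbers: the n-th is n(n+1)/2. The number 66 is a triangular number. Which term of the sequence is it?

Set n(n+1)/2 = 66, giving n² + n − 132 = 0.
The discriminant is 1 + 8·66 = 529, and √529 = 23.
So n = (-1 + 23) / 2 = 22/2 = 11.
Check: 11·12/2 = 66. ✓

11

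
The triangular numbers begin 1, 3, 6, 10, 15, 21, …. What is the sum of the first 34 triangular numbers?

7140

Σ i(i+1)/2 = (Σi² + Σi) / 2 over i = 1..34.
Σi = 595 and Σi² = 13685.
(1·13685 + 1·595) / 2 = 14280/2 = 7140.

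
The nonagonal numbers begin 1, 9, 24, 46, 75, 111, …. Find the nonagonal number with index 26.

26·(7·26 − 5)/2 = 26·177/2 = 2301.

2301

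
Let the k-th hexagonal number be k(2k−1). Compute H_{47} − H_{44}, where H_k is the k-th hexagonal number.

47·(2·47 − 1) = 4371 and 44·(2·44 − 1) = 3828.
Difference: 4371 − 3828 = 543.

543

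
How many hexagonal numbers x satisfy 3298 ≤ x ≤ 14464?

The n-th hexagonal number is n(2n−1).
Smallest index with value ≥ 3298: n = 41 (giving 3321).
Largest index with value ≤ 14464: n = 85 (giving 14365).
Indices 41 through 85: 45 terms.

45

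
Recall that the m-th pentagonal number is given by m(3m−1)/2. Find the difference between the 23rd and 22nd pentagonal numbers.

Consecutive pentagonal numbers differ by 3n − 2: here 3·23 − 2 = 67.

67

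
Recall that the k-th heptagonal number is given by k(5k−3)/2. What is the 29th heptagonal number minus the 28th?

141

Consecutive heptagonal numbers differ by 5n − 4: here 5·29 − 4 = 141.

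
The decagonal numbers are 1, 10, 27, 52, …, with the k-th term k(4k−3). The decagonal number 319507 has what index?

Set n(4n−3) = 319507, giving 4n² − 3n − 319507 = 0.
So n = (3 + 2261) / 8 = 2264/8 = 283.
Check: 283·(4·283 − 3) = 319507. ✓

283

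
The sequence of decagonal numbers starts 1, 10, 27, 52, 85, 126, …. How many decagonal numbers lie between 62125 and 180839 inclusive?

89

The n-th decagonal number is n(4n−3).
Smallest index with value ≥ 62125: n = 125 (giving 62125).
Largest index with value ≤ 180839: n = 213 (giving 180837).
Indices 125 through 213: 89 terms.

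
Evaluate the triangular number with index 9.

The 9th triangular number is n(n+1)/2 with n = 9.
9·10/2 = 90/2 = 45.

45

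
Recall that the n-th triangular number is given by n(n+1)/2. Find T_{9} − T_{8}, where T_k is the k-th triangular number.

9

Consecutive triangular numbers differ by n: T_{9} − T_{8} = 9.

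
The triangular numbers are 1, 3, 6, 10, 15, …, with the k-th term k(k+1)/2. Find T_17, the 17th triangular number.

153

17·18/2 = 306/2 = 153.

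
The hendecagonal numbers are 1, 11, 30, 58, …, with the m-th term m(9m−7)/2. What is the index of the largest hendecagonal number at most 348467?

Solve n(9n−7)/2 ≤ 348467 for integer n.
n = 278 gives 346805 ≤ 348467, while n = 279 gives 349308 > 348467; so the answer is index 278.

278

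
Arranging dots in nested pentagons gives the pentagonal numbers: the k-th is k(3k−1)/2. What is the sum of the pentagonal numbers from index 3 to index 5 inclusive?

69

Σ i(3i−1)/2 = (3Σi² − Σi) / 2 over i = 3..5.
Σi = 15 − 3 = 12 and Σi² = 55 − 5 = 50.
(3·50 − 1·12) / 2 = 138/2 = 69.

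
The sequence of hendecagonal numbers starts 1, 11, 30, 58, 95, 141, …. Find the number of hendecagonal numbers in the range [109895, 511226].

181

The n-th hendecagonal number is n(9n−7)/2.
Smallest index with value ≥ 109895: n = 157 (giving 110371).
Largest index with value ≤ 511226: n = 337 (giving 509881).
Indices 157 through 337: 181 terms.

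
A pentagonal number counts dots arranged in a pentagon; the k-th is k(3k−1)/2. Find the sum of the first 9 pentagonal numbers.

405

Σ i(3i−1)/2 = (3Σi² − Σi) / 2 over i = 1..9.
Σi = 45 and Σi² = 285.
(3·285 − 1·45) / 2 = 810/2 = 405.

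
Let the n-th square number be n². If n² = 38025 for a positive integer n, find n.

195

We need n² = 38025, so n = √38025 = 195.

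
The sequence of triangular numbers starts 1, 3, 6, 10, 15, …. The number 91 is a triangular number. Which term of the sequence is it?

13

Set n(n+1)/2 = 91, giving n² + n − 182 = 0.
The discriminant is 1 + 8·91 = 729, and √729 = 27.
So n = (-1 + 27) / 2 = 26/2 = 13.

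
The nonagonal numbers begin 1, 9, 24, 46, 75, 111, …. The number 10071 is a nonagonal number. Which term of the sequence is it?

54

Set n(7n−5)/2 = 10071, giving 7n² − 5n − 20142 = 0.
The discriminant is 25 + 56·10071 = 564001, and √564001 = 751.
So n = (5 + 751) / 14 = 756/14 = 54.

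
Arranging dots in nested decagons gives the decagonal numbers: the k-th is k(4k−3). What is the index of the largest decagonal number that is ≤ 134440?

Solve n(4n−3) ≤ 134440 for integer n.
n = 183 gives 133407 ≤ 134440, while n = 184 gives 134872 > 134440; so the answer is index 183.

183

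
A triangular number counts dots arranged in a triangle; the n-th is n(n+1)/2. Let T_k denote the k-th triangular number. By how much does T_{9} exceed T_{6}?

9·10/2 = 45 and 6·7/2 = 21.
Difference: 45 − 21 = 24.

24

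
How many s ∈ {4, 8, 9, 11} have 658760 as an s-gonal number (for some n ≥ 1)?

1

s = 4: P(4, 811) = 657721 and P(4, 812) = 659344; 658760 is not s-gonal.
s = 8: P(8, 468) = 656136 and P(8, 469) = 658945; 658760 is not s-gonal.
s = 9: P(9, 434) = 658161 and P(9, 435) = 661200; 658760 is not s-gonal.
s = 11: P(11, 383) = 658760. ✓
Hits: s ∈ {11} → 1.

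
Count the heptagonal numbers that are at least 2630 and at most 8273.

The n-th heptagonal number is n(5n−3)/2.
Smallest index with value ≥ 2630: n = 33 (giving 2673).
Largest index with value ≤ 8273: n = 57 (giving 8037).
Indices 33 through 57: 25 terms.

25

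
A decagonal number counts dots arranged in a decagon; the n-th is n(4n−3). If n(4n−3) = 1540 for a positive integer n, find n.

Set n(4n−3) = 1540, giving 4n² − 3n − 1540 = 0.
The discriminant is 9 + 16·1540 = 24649, and √24649 = 157.
So n = (3 + 157) / 8 = 160/8 = 20.

20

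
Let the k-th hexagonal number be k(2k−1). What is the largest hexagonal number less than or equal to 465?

435

Solve n(2n−1) ≤ 465 for integer n.
n = 15 gives 435 ≤ 465, while n = 16 gives 496 > 465; so the answer is 435.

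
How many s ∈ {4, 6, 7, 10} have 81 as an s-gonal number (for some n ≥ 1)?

s = 4: P(4, 9) = 81. ✓
s = 6: P(6, 6) = 66 and P(6, 7) = 91; 81 is not s-gonal.
s = 7: P(7, 6) = 81. ✓
s = 10: P(10, 4) = 52 and P(10, 5) = 85; 81 is not s-gonal.
Hits: s ∈ {4, 7} → 2.

2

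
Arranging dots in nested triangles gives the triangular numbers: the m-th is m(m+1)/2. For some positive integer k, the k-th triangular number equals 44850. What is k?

299

Set n(n+1)/2 = 44850, giving n² + n − 89700 = 0.
The discriminant is 1 + 8·44850 = 358801, and √358801 = 599.
So n = (-1 + 599) / 2 = 598/2 = 299.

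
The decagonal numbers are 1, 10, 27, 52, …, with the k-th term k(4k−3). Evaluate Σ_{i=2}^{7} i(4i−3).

Σ i(4i−3) = 4Σi² − 3Σi over i = 2..7.
Σi = 28 − 1 = 27 and Σi² = 140 − 1 = 139.
4·139 − 3·27 = 475.

475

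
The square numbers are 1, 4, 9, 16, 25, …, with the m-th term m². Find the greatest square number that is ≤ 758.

Solve n² ≤ 758 for integer n.
n = 27 gives 729 ≤ 758, while n = 28 gives 784 > 758; so the answer is 729.

729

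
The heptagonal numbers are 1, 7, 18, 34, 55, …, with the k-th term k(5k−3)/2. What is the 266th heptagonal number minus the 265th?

Consecutive heptagonal numbers differ by 5n − 4: here 5·266 − 4 = 1326.

1326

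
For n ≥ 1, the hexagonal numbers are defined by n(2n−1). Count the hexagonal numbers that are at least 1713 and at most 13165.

The n-th hexagonal number is n(2n−1).
Smallest index with value ≥ 1713: n = 30 (giving 1770).
Largest index with value ≤ 13165: n = 81 (giving 13041).
Indices 30 through 81: 52 terms.

52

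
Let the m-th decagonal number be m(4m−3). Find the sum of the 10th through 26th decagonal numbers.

22746

Σ i(4i−3) = 4Σi² − 3Σi over i = 10..26.
Σi = 351 − 45 = 306 and Σi² = 6201 − 285 = 5916.
4·5916 − 3·306 = 22746.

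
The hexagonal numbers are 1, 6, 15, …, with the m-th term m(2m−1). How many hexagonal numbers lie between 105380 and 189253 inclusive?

78

The n-th hexagonal number is n(2n−1).
Smallest index with value ≥ 105380: n = 230 (giving 105570).
Largest index with value ≤ 189253: n = 307 (giving 188191).
Indices 230 through 307: 78 terms.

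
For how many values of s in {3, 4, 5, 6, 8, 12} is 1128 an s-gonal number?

2

s = 3: P(3, 47) = 1128. ✓
s = 4: P(4, 33) = 1089 and P(4, 34) = 1156; 1128 is not s-gonal.
s = 5: P(5, 27) = 1080 and P(5, 28) = 1162; 1128 is not s-gonal.
s = 6: P(6, 24) = 1128. ✓
s = 8: P(8, 19) = 1045 and P(8, 20) = 1160; 1128 is not s-gonal.
s = 12: P(12, 15) = 1065 and P(12, 16) = 1216; 1128 is not s-gonal.
Hits: s ∈ {3, 6} → 2.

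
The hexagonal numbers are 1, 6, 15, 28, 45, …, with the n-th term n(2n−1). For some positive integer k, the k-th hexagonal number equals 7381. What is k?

61

Set n(2n−1) = 7381, giving 2n² − n − 7381 = 0.
So n = (1 + 243) / 4 = 244/4 = 61.
Check: 61·(2·61 − 1) = 7381. ✓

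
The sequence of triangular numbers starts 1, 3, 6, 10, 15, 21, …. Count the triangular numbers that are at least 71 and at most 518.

The n-th triangular number is n(n+1)/2.
Smallest index with value ≥ 71: n = 12 (giving 78).
Largest index with value ≤ 518: n = 31 (giving 496).
Indices 12 through 31: 20 terms.

20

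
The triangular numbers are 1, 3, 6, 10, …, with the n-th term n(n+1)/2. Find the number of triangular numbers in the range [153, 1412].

The n-th triangular number is n(n+1)/2.
Smallest index with value ≥ 153: n = 17 (giving 153).
Largest index with value ≤ 1412: n = 52 (giving 1378).
Indices 17 through 52: 36 terms.

36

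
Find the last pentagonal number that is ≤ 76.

70

Solve n(3n−1)/2 ≤ 76 for integer n.
n = 7 gives 70 ≤ 76, while n = 8 gives 92 > 76; so the answer is 70.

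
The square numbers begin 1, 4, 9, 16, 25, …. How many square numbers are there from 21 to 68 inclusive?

The n-th square number is n².
Smallest index with value ≥ 21: n = 5 (giving 25).
Largest index with value ≤ 68: n = 8 (giving 64).
Indices 5 through 8: 4 terms.

4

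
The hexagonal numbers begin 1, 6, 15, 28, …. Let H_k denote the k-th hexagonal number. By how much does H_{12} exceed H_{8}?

156

12·(2·12 − 1) = 276 and 8·(2·8 − 1) = 120.
Difference: 276 − 120 = 156.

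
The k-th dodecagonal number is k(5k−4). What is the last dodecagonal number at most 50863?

Solve n(5n−4) ≤ 50863 for integer n.
n = 101 gives 50601 ≤ 50863, while n = 102 gives 51612 > 50863; so the answer is 50601.

50601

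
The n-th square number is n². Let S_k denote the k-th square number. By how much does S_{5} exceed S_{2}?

21

5² = 25 and 2² = 4.
Difference: 25 − 4 = 21.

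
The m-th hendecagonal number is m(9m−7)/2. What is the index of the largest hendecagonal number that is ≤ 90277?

142

Solve n(9n−7)/2 ≤ 90277 for integer n.
n = 142 gives 90241 ≤ 90277, while n = 143 gives 91520 > 90277; so the answer is index 142.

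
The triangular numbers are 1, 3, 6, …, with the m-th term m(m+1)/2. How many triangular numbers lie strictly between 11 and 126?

11

The n-th triangular number is n(n+1)/2.
Smallest index with value > 11: n = 5 (giving 15).
Largest index with value < 126: n = 15 (giving 120).
Indices 5 through 15: 11 terms.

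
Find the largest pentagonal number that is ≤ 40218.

39772

Solve n(3n−1)/2 ≤ 40218 for integer n.
n = 163 gives 39772 ≤ 40218, while n = 164 gives 40262 > 40218; so the answer is 39772.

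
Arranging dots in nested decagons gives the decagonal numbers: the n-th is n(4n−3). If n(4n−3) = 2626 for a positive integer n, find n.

26

Set n(4n−3) = 2626, giving 4n² − 3n − 2626 = 0.
So n = (3 + 205) / 8 = 208/8 = 26.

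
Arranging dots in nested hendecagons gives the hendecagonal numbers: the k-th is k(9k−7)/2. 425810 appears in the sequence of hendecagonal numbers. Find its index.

308

Set n(9n−7)/2 = 425810, giving 9n² − 7n − 851620 = 0.
The discriminant is 49 + 72·425810 = 30658369, and √30658369 = 5537.
So n = (7 + 5537) / 18 = 5544/18 = 308.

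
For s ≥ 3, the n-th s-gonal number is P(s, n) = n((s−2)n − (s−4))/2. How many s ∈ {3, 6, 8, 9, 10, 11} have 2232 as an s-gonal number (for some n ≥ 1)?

s = 3: P(3, 66) = 2211 and P(3, 67) = 2278; 2232 is not s-gonal.
s = 6: P(6, 33) = 2145 and P(6, 34) = 2278; 2232 is not s-gonal.
s = 8: P(8, 27) = 2133 and P(8, 28) = 2296; 2232 is not s-gonal.
s = 9: P(9, 25) = 2125 and P(9, 26) = 2301; 2232 is not s-gonal.
s = 10: P(10, 24) = 2232. ✓
s = 11: P(11, 22) = 2101 and P(11, 23) = 2300; 2232 is not s-gonal.
Hits: s ∈ {10} → 1.

1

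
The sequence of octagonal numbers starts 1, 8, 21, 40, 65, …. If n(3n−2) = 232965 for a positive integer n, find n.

Set n(3n−2) = 232965, giving 3n² − 2n − 232965 = 0.
The discriminant is 4 + 12·232965 = 2795584, and √2795584 = 1672.
So n = (2 + 1672) / 6 = 1674/6 = 279.

279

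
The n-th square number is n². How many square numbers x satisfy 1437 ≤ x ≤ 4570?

The n-th square number is n².
Smallest index with value ≥ 1437: n = 38 (giving 1444).
Largest index with value ≤ 4570: n = 67 (giving 4489).
Indices 38 through 67: 30 terms.

30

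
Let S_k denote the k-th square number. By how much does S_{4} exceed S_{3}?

7

n² − (n−1)² = 2n − 1, so 4² − 3² = 2·4 − 1 = 7.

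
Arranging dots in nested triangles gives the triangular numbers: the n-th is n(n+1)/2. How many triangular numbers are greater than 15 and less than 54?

The n-th triangular number is n(n+1)/2.
Smallest index with value > 15: n = 6 (giving 21).
Largest index with value < 54: n = 9 (giving 45).
Indices 6 through 9: 4 terms.

4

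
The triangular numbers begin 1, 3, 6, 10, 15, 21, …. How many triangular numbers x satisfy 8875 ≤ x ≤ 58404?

209

The n-th triangular number is n(n+1)/2.
Smallest index with value ≥ 8875: n = 133 (giving 8911).
Largest index with value ≤ 58404: n = 341 (giving 58311).
Indices 133 through 341: 209 terms.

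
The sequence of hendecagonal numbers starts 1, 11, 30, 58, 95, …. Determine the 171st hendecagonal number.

130986

171·(9·171 − 7)/2 = 171·1532/2 = 171·766 = 130986.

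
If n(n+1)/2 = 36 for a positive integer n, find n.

Set n(n+1)/2 = 36, giving n² + n − 72 = 0.
The discriminant is 1 + 8·36 = 289, and √289 = 17.
So n = (-1 + 17) / 2 = 16/2 = 8.

8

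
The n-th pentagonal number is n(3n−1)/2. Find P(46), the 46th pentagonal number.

3151

The 46th pentagonal number is n(3n−1)/2 with n = 46.
46·(3·46 − 1)/2 = 46·137/2 = 3151.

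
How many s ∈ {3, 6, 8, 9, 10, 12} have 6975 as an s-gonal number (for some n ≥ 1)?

1

s = 3: P(3, 117) = 6903 and P(3, 118) = 7021; 6975 is not s-gonal.
s = 6: P(6, 59) = 6903 and P(6, 60) = 7140; 6975 is not s-gonal.
s = 8: P(8, 48) = 6816 and P(8, 49) = 7105; 6975 is not s-gonal.
s = 9: P(9, 45) = 6975. ✓
s = 10: P(10, 42) = 6930 and P(10, 43) = 7267; 6975 is not s-gonal.
s = 12: P(12, 37) = 6697 and P(12, 38) = 7068; 6975 is not s-gonal.
Hits: s ∈ {9} → 1.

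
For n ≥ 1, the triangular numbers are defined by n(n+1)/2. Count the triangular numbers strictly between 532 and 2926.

The n-th triangular number is n(n+1)/2.
Smallest index with value > 532: n = 33 (giving 561).
Largest index with value < 2926: n = 75 (giving 2850).
Indices 33 through 75: 43 terms.

43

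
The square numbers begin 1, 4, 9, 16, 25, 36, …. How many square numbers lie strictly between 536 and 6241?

55

The n-th square number is n².
Smallest index with value > 536: n = 24 (giving 576).
Largest index with value < 6241: n = 78 (giving 6084).
Indices 24 through 78: 55 terms.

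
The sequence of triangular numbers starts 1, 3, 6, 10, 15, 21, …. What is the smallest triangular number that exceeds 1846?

1891

Solve n(n+1)/2 > 1846 for integer n.
The largest n with value ≤ 1846 is 60 (since 1830 ≤ 1846 < 1891), so the first above is n = 61, value 1891.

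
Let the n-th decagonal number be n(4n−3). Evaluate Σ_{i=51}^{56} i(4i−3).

Σ i(4i−3) = 4Σi² − 3Σi over i = 51..56.
Σi = 1596 − 1275 = 321 and Σi² = 60116 − 42925 = 17191.
4·17191 − 3·321 = 67801.

67801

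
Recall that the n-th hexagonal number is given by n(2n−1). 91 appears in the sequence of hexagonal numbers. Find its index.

Set n(2n−1) = 91, giving 2n² − n − 91 = 0.
The discriminant is 1 + 8·91 = 729, and √729 = 27.
So n = (1 + 27) / 4 = 28/4 = 7.

7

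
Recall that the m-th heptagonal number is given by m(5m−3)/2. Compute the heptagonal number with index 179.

79834

The 179th heptagonal number is n(5n−3)/2 with n = 179.
179·(5·179 − 3)/2 = 179·892/2 = 179·446 = 79834.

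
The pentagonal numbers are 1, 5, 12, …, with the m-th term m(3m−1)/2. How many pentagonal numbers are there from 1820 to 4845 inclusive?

The n-th pentagonal number is n(3n−1)/2.
Smallest index with value ≥ 1820: n = 35 (giving 1820).
Largest index with value ≤ 4845: n = 57 (giving 4845).
Indices 35 through 57: 23 terms.

23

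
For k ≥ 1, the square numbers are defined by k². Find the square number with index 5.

5² = 25.

25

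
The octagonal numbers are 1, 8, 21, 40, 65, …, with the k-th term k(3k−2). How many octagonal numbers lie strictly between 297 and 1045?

The n-th octagonal number is n(3n−2).
Smallest index with value > 297: n = 11 (giving 341).
Largest index with value < 1045: n = 18 (giving 936).
Indices 11 through 18: 8 terms.

8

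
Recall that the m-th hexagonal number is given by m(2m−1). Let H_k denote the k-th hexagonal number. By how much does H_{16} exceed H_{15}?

61

Consecutive hexagonal numbers differ by 4n − 3: here 4·16 − 3 = 61.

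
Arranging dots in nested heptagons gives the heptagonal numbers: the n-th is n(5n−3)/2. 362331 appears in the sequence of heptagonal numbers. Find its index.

381

Set n(5n−3)/2 = 362331, giving 5n² − 3n − 724662 = 0.
The discriminant is 9 + 40·362331 = 14493249, and √14493249 = 3807.
So n = (3 + 3807) / 10 = 3810/10 = 381.
Check: 381·(5·381 − 3)/2 = 362331. ✓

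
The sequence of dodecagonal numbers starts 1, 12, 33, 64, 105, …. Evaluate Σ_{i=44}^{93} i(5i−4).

1211425

Σ i(5i−4) = 5Σi² − 4Σi over i = 44..93.
Σi = 4371 − 946 = 3425 and Σi² = 272459 − 27434 = 245025.
5·245025 − 4·3425 = 1211425.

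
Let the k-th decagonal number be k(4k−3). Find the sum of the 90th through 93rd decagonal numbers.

Σ i(4i−3) = 4Σi² − 3Σi over i = 90..93.
Σi = 4371 − 4005 = 366 and Σi² = 272459 − 238965 = 33494.
4·33494 − 3·366 = 132878.

132878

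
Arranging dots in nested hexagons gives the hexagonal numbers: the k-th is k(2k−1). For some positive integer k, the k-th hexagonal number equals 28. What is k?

Set n(2n−1) = 28, giving 2n² − n − 28 = 0.
So n = (1 + 15) / 4 = 16/4 = 4.

4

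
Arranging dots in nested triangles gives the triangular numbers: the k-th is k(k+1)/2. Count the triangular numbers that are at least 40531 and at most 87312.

The n-th triangular number is n(n+1)/2.
Smallest index with value ≥ 40531: n = 285 (giving 40755).
Largest index with value ≤ 87312: n = 417 (giving 87153).
Indices 285 through 417: 133 terms.

133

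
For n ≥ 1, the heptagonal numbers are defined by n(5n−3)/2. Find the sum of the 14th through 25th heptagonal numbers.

11414

Σ i(5i−3)/2 = (5Σi² − 3Σi) / 2 over i = 14..25.
Σi = 325 − 91 = 234 and Σi² = 5525 − 819 = 4706.
(5·4706 − 3·234) / 2 = 22828/2 = 11414.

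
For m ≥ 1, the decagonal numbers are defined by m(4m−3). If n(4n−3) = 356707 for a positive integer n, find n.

Set n(4n−3) = 356707, giving 4n² − 3n − 356707 = 0.
So n = (3 + 2389) / 8 = 2392/8 = 299.

299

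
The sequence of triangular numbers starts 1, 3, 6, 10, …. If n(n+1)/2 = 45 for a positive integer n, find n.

9

Set n(n+1)/2 = 45, giving n² + n − 90 = 0.
So n = (-1 + 19) / 2 = 18/2 = 9.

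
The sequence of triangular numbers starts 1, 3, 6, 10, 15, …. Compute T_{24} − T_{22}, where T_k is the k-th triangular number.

47

24·25/2 = 300 and 22·23/2 = 253.
Difference: 300 − 253 = 47.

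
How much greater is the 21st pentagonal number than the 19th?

21·(3·21 − 1)/2 = 651 and 19·(3·19 − 1)/2 = 532.
Difference: 651 − 532 = 119.

119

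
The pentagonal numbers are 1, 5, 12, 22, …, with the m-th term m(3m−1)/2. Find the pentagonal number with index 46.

The 46th pentagonal number is n(3n−1)/2 with n = 46.
46·(3·46 − 1)/2 = 46·137/2 = 3151.

3151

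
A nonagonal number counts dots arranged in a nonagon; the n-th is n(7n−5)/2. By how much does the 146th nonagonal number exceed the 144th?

2025

146·(7·146 − 5)/2 = 74241 and 144·(7·144 − 5)/2 = 72216.
Difference: 74241 − 72216 = 2025.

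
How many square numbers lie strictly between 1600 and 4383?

26

The n-th square number is n².
Smallest index with value > 1600: n = 41 (giving 1681).
Largest index with value < 4383: n = 66 (giving 4356).
Indices 41 through 66: 26 terms.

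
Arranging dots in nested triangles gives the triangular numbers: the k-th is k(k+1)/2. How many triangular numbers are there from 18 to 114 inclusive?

The n-th triangular number is n(n+1)/2.
Smallest index with value ≥ 18: n = 6 (giving 21).
Largest index with value ≤ 114: n = 14 (giving 105).
Indices 6 through 14: 9 terms.

9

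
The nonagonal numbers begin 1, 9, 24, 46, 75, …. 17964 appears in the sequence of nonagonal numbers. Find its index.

72

Set n(7n−5)/2 = 17964, giving 7n² − 5n − 35928 = 0.
The discriminant is 25 + 56·17964 = 1006009, and √1006009 = 1003.
So n = (5 + 1003) / 14 = 1008/14 = 72.
Check: 72·(7·72 − 5)/2 = 17964. ✓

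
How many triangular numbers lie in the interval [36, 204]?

12

The n-th triangular number is n(n+1)/2.
Smallest index with value ≥ 36: n = 8 (giving 36).
Largest index with value ≤ 204: n = 19 (giving 190).
Indices 8 through 19: 12 terms.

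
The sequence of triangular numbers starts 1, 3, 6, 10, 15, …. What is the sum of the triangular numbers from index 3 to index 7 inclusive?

80

Σ i(i+1)/2 = (Σi² + Σi) / 2 over i = 3..7.
Σi = 28 − 3 = 25 and Σi² = 140 − 5 = 135.
(1·135 + 1·25) / 2 = 160/2 = 80.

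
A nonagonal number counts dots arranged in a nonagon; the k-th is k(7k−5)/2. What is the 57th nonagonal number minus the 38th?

57·(7·57 − 5)/2 = 11229 and 38·(7·38 − 5)/2 = 4959.
Difference: 11229 − 4959 = 6270.

6270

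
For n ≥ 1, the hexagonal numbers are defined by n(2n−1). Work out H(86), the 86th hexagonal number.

86·(2·86 − 1) = 86·171 = 14706.

14706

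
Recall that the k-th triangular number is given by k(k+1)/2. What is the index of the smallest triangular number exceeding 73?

Solve n(n+1)/2 > 73 for integer n.
The largest n with value ≤ 73 is 11 (since 66 ≤ 73 < 78), so the first above is n = 12, value 78.

12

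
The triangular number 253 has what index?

Set n(n+1)/2 = 253, giving n² + n − 506 = 0.
The discriminant is 1 + 8·253 = 2025, and √2025 = 45.
So n = (-1 + 45) / 2 = 44/2 = 22.
Check: 22·23/2 = 253. ✓

22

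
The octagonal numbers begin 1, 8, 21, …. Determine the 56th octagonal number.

9296

56·(3·56 − 2) = 56·166 = 9296.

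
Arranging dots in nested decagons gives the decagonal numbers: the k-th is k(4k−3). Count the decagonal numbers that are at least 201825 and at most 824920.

The n-th decagonal number is n(4n−3).
Smallest index with value ≥ 201825: n = 225 (giving 201825).
Largest index with value ≤ 824920: n = 454 (giving 823102).
Indices 225 through 454: 230 terms.

230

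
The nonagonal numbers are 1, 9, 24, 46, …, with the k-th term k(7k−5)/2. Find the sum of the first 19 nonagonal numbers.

Σ i(7i−5)/2 = (7Σi² − 5Σi) / 2 over i = 1..19.
Σi = 190 and Σi² = 2470.
(7·2470 − 5·190) / 2 = 16340/2 = 8170.

8170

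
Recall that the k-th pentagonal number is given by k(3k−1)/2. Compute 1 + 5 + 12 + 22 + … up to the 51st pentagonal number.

Σ i(3i−1)/2 = (3Σi² − Σi) / 2 over i = 1..51.
Σi = 1326 and Σi² = 45526.
(3·45526 − 1·1326) / 2 = 135252/2 = 67626.

67626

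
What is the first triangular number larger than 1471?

1485

Solve n(n+1)/2 > 1471 for integer n.
The largest n with value ≤ 1471 is 53 (since 1431 ≤ 1471 < 1485), so the first above is n = 54, value 1485.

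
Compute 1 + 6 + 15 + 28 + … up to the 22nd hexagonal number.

Σ i(2i−1) = 2Σi² − Σi over i = 1..22.
Σi = 253 and Σi² = 3795.
2·3795 − 1·253 = 7337.

7337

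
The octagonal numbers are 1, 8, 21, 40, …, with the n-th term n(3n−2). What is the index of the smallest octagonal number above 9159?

56

Solve n(3n−2) > 9159 for integer n.
The largest n with value ≤ 9159 is 55 (since 8965 ≤ 9159 < 9296), so the first above is n = 56, value 9296.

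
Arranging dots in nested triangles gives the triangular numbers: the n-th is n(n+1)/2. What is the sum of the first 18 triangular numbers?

1140

Σ i(i+1)/2 = (Σi² + Σi) / 2 over i = 1..18.
Σi = 171 and Σi² = 2109.
(1·2109 + 1·171) / 2 = 2280/2 = 1140.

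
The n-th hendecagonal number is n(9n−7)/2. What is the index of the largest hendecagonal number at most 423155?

Solve n(9n−7)/2 ≤ 423155 for integer n.
n = 307 gives 423046 ≤ 423155, while n = 308 gives 425810 > 423155; so the answer is index 307.

307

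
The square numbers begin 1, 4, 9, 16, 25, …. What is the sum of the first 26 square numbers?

Σ_{i=1}^{26} i² = 26·27·53/6 = 6201.

6201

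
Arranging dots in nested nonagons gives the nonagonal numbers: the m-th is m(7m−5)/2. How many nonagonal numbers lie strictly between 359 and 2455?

The n-th nonagonal number is n(7n−5)/2.
Smallest index with value > 359: n = 11 (giving 396).
Largest index with value < 2455: n = 26 (giving 2301).
Indices 11 through 26: 16 terms.

16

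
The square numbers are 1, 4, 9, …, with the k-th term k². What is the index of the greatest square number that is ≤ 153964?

392

Solve n² ≤ 153964 for integer n.
n = 392 gives 153664 ≤ 153964, while n = 393 gives 154449 > 153964; so the answer is index 392.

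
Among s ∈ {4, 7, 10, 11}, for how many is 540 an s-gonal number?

s = 4: P(4, 23) = 529 and P(4, 24) = 576; 540 is not s-gonal.
s = 7: P(7, 15) = 540. ✓
s = 10: P(10, 12) = 540. ✓
s = 11: P(11, 11) = 506 and P(11, 12) = 606; 540 is not s-gonal.
Hits: s ∈ {7, 10} → 2.

2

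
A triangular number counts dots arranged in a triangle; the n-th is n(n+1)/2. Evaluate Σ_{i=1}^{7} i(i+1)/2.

84

Σ i(i+1)/2 = (Σi² + Σi) / 2 over i = 1..7.
Σi = 28 and Σi² = 140.
(1·140 + 1·28) / 2 = 168/2 = 84.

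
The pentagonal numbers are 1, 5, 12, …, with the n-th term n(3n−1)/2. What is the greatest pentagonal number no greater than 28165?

Solve n(3n−1)/2 ≤ 28165 for integer n.
n = 137 gives 28085 ≤ 28165, while n = 138 gives 28497 > 28165; so the answer is 28085.

28085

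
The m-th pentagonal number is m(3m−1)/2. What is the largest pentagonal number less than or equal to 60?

51

Solve n(3n−1)/2 ≤ 60 for integer n.
n = 6 gives 51 ≤ 60, while n = 7 gives 70 > 60; so the answer is 51.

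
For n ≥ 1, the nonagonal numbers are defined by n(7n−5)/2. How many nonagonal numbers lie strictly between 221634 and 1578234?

The n-th nonagonal number is n(7n−5)/2.
Smallest index with value > 221634: n = 253 (giving 223399).
Largest index with value < 1578234: n = 671 (giving 1574166).
Indices 253 through 671: 419 terms.

419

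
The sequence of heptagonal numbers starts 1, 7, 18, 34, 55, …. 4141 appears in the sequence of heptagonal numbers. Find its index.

Set n(5n−3)/2 = 4141, giving 5n² − 3n − 8282 = 0.
The discriminant is 9 + 40·4141 = 165649, and √165649 = 407.
So n = (3 + 407) / 10 = 410/10 = 41.

41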